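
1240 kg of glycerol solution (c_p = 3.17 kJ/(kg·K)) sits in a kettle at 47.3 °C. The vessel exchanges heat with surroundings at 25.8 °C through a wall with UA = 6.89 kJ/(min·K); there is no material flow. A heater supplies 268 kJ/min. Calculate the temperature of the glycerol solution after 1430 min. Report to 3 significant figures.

First-law balance (no shaft work): M c_p dT/dt = −UA(T − T_amb) + Q̇.
dT/dt = (T_ss − T)/τ with T_ss = T_amb + Q̇/UA = 25.8 + 268/6.89 = 64.697 °C, τ = M c_p/UA = 1240·3.17/6.89 = 570.51 min.
Solution: T(t) = T_ss + (T₀ − T_ss) e^(−t/τ).
T(1430) = 64.697 + (-17.397)·0.081550 = 63.278 °C.

63.3 °C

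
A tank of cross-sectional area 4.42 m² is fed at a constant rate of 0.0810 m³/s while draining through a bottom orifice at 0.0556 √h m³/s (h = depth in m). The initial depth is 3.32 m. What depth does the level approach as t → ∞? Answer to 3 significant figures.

Level balance: A dh/dt = 0.0810 − 0.0556 √h. Setting dh/dt = 0:
Q_in = 0.0556 √h_ss ⇒ √h_ss = 0.0810/0.0556 = 1.4568.
h_ss = 1.4568² = 2.1224 m. (Since h₀ = 3.32 m > h_ss, the level will fall toward this value.)

2.12 m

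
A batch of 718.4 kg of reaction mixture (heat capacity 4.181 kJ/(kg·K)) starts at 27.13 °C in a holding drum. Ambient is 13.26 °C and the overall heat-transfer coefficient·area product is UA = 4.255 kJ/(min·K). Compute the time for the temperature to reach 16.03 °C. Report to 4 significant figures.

1137 min

Lumped-capacitance energy balance: M c_p dT/dt = UA(T_amb − T).
τ = M c_p/UA = 705.906 min; T_ss = T_amb = 13.2600 °C.
T(t) = T_ss + (T₀ − T_ss)e^(−t/τ); set T = 16.03:
t = −τ ln[(T − T_ss)/(T₀ − T_ss)] = −705.906 · ln(0.199712) = 1137.13 min.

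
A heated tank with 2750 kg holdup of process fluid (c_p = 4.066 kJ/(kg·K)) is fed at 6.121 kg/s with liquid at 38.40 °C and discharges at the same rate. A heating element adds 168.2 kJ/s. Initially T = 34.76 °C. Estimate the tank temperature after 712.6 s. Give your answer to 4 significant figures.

43.03 °C

First-law balance (no shaft work): M c_p dT/dt = ṁ c_p (T_in − T) + 168.2.
τ = M/ṁ = 449.273 s; T_ss = T_in + Q̇/(ṁ c_p) = 38.40 + 168.2/(6.121·4.066) = 45.1583 °C.
T approaches T_ss exponentially: T(t) = T_ss + (T₀ − T_ss) e^(−t/τ).
T(712.6) = 45.1583 + (-10.3983)·e^(−712.6/449.273) = 45.1583 + (-10.3983)·0.204719 = 43.0296 °C.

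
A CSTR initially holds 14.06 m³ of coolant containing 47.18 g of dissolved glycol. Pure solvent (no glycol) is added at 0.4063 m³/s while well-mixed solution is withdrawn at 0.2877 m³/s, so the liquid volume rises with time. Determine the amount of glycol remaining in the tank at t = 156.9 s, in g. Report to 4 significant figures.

Total volume: dV/dt = Q_in − Q_out = 0.118600 m³/s, so V(t) = 14.06 + 0.118600 t and V(156.9) = 32.6683 m³.
Species balance (pure solvent in): dm/dt = −Q_out · m/V(t).
dm/m = −Q_out dt/(V₀ + 0.118600 t); integrating gives ln(m/m₀) = −(Q_out/(Q_in−Q_out)) ln(V/V₀).
m = m₀ (V₀/V)^(Q_out/(Q_in−Q_out)) = 47.18 × (14.06/32.6683)^(2.42580) = 6.10339 g.

6.103 g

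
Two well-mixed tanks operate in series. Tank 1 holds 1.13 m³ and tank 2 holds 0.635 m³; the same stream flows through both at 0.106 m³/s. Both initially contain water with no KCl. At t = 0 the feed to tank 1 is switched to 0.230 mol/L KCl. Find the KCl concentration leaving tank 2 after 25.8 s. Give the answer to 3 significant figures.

Time constants: τᵢ = Vᵢ/Q for each well-mixed tank.
τ₁ = 1.13/0.106 = 10.660 s; τ₂ = 0.635/0.106 = 5.9906 s.
Solving the cascade with C₁(0)=C₂(0)=0 gives C₂(t) = C_in[1 − (τ₁ e^(−t/τ₁) − τ₂ e^(−t/τ₂))/(τ₁ − τ₂)].
At t = 25.8: e^(−t/τ₁) = 0.088906, e^(−t/τ₂) = 0.013477.
C₂ = 0.230·[1 − (10.660·0.088906 − 5.9906·0.013477)/(4.6698)] = 0.230·0.81433 = 0.18730 mol/L.

0.187 mol/L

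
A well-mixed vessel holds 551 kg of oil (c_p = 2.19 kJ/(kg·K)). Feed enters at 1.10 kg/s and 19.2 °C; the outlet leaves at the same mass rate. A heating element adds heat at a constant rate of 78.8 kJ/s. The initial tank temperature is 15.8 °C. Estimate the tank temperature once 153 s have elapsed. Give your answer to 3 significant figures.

M c_p dT/dt = ṁ c_p (T_in − T) + Q̇.
Rearrange: dT/dt = (T_ss − T)/τ with τ = M/ṁ = 500.91 s and T_ss = T_in + Q̇/(ṁ c_p) = 51.911 °C.
Solution: T(t) = T_ss + (T₀ − T_ss) e^(−t/τ).
T(153) = 51.911 + (-36.111)·e^(−153/500.91) = 51.911 + (-36.111)·0.73680 = 25.304 °C.

25.3 °C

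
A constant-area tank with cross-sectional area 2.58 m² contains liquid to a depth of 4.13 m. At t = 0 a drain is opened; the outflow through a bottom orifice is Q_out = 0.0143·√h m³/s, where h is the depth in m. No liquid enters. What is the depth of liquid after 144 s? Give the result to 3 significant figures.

Unsteady balance on liquid volume: A dh/dt = −0.0143 √h.
Separate and integrate: 2(√h − √h₀) = −(0.0143/A) t.
√h = √4.13 − 0.0143·144/(2·2.58) = 2.0322 − 0.39907 = 1.6332.
h = 1.6332² = 2.6672 m.

2.67 m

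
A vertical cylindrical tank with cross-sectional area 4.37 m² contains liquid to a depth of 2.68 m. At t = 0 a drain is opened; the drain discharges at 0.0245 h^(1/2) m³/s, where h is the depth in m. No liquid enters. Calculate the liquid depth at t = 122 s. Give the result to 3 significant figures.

1.68 m

With no inflow, A dh/dt = −0.0245 √h.
This is separable: 2 d(√h)/dt = −0.0245/A, so √h = √h₀ − (0.0245/(2A)) t.
√h = √2.68 − 0.0245·122/(2·4.37) = 1.6371 − 0.34199 = 1.2951.
h = 1.2951² = 1.6772 m.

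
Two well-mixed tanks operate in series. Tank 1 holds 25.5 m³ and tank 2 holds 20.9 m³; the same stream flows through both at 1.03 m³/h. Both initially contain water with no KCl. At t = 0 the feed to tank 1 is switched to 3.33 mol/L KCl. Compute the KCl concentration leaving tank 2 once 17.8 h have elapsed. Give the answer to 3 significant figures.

0.629 mol/L

Each tank obeys Vᵢ dCᵢ/dt = Q(Cᵢ₋₁ − Cᵢ), so τᵢ = Vᵢ/Q.
τ₁ = 25.5/1.03 = 24.757 h; τ₂ = 20.9/1.03 = 20.291 h.
Tank 1: C₁ = C_in(1 − e^(−t/τ₁)). Tank 2 (τ₁ ≠ τ₂): C₂ = C_in[1 − (τ₁ e^(−t/τ₁) − τ₂ e^(−t/τ₂))/(τ₁ − τ₂)].
At t = 17.8: e^(−t/τ₁) = 0.48725, e^(−t/τ₂) = 0.41594.
C₂ = 3.33·[1 − (24.757·0.48725 − 20.291·0.41594)/(4.4660)] = 3.33·0.18874 = 0.62851 mol/L.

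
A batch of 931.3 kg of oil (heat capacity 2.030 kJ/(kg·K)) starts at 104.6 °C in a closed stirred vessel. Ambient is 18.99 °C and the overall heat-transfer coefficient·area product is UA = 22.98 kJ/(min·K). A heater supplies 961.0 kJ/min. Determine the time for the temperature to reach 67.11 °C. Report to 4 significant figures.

M c_p dT/dt = −UA(T − T_amb) + Q̇.
τ = M c_p/UA = 82.2689 min; T_ss = T_amb + Q̇/UA = 18.99 + 961.0/22.98 = 60.8090 °C.
T(t) = T_ss + (T₀ − T_ss)e^(−t/τ); set T = 67.11:
t = −τ ln[(T − T_ss)/(T₀ − T_ss)] = −82.2689 · ln(0.143889) = 159.496 min.

159.5 min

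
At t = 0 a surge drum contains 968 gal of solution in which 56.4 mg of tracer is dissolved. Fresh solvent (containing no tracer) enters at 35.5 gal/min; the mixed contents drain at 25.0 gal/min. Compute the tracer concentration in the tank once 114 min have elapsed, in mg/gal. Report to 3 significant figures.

Total volume: dV/dt = Q_in − Q_out = 10.500 gal/min, so V(t) = 968 + 10.500 t and V(114) = 2165.0 gal.
Solute balance: dm/dt = 0 − Q_out C = −Q_out m/V(t).
Separate: dm/m = −Q_out dt/V(t) ⇒ ln(m/m₀) = −(Q_out/(Q_in−Q_out)) ln(V/V₀).
m = m₀ (V₀/V)^(Q_out/(Q_in−Q_out)) = 56.4 × (968/2165.0)^(2.3810) = 8.2974 mg.
C = m/V = 8.2974/2165.0 = 0.0038325 mg/gal.

0.00383 mg/gal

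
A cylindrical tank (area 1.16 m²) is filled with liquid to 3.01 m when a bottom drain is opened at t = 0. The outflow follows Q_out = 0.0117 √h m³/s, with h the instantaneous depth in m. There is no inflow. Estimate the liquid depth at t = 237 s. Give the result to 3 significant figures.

Mass balance (ρ constant): A dh/dt = −0.0117 √h.
Separate and integrate: 2(√h − √h₀) = −(0.0117/A) t.
√h = √3.01 − 0.0117·237/(2·1.16) = 1.7349 − 1.1952 = 0.53972.
h = 0.53972² = 0.29130 m.

0.291 m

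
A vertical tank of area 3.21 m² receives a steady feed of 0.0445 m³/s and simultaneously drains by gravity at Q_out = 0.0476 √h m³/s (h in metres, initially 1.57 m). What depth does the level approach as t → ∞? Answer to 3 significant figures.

A dh/dt = Q_in − 0.0476 √h. Steady state requires inflow = outflow:
Q_in = 0.0476 √h_ss ⇒ √h_ss = 0.0445/0.0476 = 0.93487.
h_ss = 0.93487² = 0.87399 m. (Since h₀ = 1.57 m > h_ss, the level will fall toward this value.)

0.874 m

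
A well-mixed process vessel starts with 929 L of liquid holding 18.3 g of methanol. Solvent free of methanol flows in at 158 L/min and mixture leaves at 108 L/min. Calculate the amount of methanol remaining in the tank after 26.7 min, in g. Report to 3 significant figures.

Let m(t) be the amount of methanol. Volume: V(t) = V₀ + (Q_in − Q_out) t = 929 + 50.000 t; V(26.7) = 2264.0 L.
Solute balance: dm/dt = 0 − Q_out C = −Q_out m/V(t).
dm/m = −Q_out dt/(V₀ + 50.000 t); integrating gives ln(m/m₀) = −(Q_out/(Q_in−Q_out)) ln(V/V₀).
m = m₀ (V₀/V)^(Q_out/(Q_in−Q_out)) = 18.3 × (929/2264.0)^(2.1600) = 2.6720 g.

2.67 g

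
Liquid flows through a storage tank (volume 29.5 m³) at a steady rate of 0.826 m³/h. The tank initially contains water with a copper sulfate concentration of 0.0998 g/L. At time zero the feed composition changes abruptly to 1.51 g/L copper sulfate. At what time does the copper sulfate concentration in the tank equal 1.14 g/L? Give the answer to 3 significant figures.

Unsteady species balance (constant V, well mixed): V dC/dt = Q(C_in − C), so τ = V/Q = 35.714 h.
C(t) = C_in + (C₀ − C_in) e^(−t/τ). Set C = 1.14 and solve for t:
e^(−t/τ) = (C − C_in)/(C₀ − C_in) = (1.14 − 1.51)/(0.0998 − 1.51) = 0.26237
t = −τ ln(…) = 35.714 × 1.3380 = 47.785 h.

47.8 h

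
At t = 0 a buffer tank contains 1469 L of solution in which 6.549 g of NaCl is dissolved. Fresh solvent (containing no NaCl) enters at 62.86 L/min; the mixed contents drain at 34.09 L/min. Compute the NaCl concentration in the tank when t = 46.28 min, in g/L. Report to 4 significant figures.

Total volume: dV/dt = Q_in − Q_out = 28.7700 L/min, so V(t) = 1469 + 28.7700 t and V(46.28) = 2800.48 L.
No NaCl enters, so dm/dt = −Q_out · (m/V).
Separate: dm/m = −Q_out dt/V(t) ⇒ ln(m/m₀) = −(Q_out/(Q_in−Q_out)) ln(V/V₀).
m = m₀ (V₀/V)^(Q_out/(Q_in−Q_out)) = 6.549 × (1469/2800.48)^(1.18491) = 3.04895 g.
C = m/V = 3.04895/2800.48 = 0.00108873 g/L.

0.001089 g/L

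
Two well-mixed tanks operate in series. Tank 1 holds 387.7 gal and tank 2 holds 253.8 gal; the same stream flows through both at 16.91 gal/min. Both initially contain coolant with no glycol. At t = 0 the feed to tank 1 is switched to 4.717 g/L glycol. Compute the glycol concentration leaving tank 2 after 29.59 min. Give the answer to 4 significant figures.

Time constants: τᵢ = Vᵢ/Q for each well-mixed tank.
τ₁ = 387.7/16.91 = 22.9273 min; τ₂ = 253.8/16.91 = 15.0089 min.
Solving the cascade with C₁(0)=C₂(0)=0 gives C₂(t) = C_in[1 − (τ₁ e^(−t/τ₁) − τ₂ e^(−t/τ₂))/(τ₁ − τ₂)].
At t = 29.59: e^(−t/τ₁) = 0.275105, e^(−t/τ₂) = 0.139248.
C₂ = 4.717·[1 − (22.9273·0.275105 − 15.0089·0.139248)/(7.91839)] = 4.717·0.467386 = 2.20466 g/L.

2.205 g/L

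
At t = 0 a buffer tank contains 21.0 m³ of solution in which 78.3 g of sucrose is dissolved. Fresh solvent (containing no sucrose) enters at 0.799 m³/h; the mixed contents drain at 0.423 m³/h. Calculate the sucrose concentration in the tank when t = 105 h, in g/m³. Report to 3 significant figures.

0.394 g/m³

Let m(t) be the amount of sucrose. Volume: V(t) = V₀ + (Q_in − Q_out) t = 21.0 + 0.37600 t; V(105) = 60.480 m³.
Species balance (pure solvent in): dm/dt = −Q_out · m/V(t).
Separate: dm/m = −Q_out dt/V(t) ⇒ ln(m/m₀) = −(Q_out/(Q_in−Q_out)) ln(V/V₀).
m = m₀ (V₀/V)^(Q_out/(Q_in−Q_out)) = 78.3 × (21.0/60.480)^(1.1250) = 23.820 g.
C = m/V = 23.820/60.480 = 0.39385 g/m³.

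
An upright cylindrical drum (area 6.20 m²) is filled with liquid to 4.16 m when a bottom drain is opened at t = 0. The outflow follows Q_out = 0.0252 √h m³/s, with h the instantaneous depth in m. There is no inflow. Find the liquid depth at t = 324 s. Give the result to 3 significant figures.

A dh/dt = −Q_out = −0.0252 √h.
This is separable: 2 d(√h)/dt = −0.0252/A, so √h = √h₀ − (0.0252/(2A)) t.
√h = √4.16 − 0.0252·324/(2·6.20) = 2.0396 − 0.65845 = 1.3812.
h = 1.3812² = 1.9076 m.

1.91 m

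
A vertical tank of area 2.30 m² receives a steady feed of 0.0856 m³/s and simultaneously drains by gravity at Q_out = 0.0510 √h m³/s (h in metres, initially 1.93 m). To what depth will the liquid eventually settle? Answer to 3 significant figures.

2.82 m

Level balance: A dh/dt = 0.0856 − 0.0510 √h. Setting dh/dt = 0:
Q_in = 0.0510 √h_ss ⇒ √h_ss = 0.0856/0.0510 = 1.6784.
h_ss = 1.6784² = 2.8171 m. (Since h₀ = 1.93 m < h_ss, the level will rise toward this value.)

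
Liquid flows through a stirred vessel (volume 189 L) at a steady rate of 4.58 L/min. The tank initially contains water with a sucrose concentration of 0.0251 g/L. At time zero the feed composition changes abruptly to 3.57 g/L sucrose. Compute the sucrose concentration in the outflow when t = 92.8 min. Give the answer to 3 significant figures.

3.20 g/L

Transient balance on the dissolved component: V dC/dt = Q(C_in − C).
So dC/dt = (C_in − C)/τ with τ = V/Q = 189/4.58 = 41.266 min.
Solution: C(t) = C_in + (C₀ − C_in) e^(−t/τ).
C(92.8) = 3.57 + (0.0251 − 3.57)·e^(−92.8/41.266) = 3.57 + (-3.5449)·0.10553 = 3.1959 g/L.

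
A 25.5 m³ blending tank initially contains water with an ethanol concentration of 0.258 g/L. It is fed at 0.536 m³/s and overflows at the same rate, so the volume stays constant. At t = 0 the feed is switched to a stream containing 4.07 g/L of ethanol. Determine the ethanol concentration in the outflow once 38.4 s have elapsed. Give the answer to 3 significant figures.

Unsteady species balance (constant V, well mixed): V dC/dt = Q(C_in − C).
Time constant τ = V/Q = 25.5/0.536 = 47.575 s.
Integrating: C(t) = C_in + (C₀ − C_in) e^(−t/τ).
C(38.4) = 4.07 + (0.258 − 4.07)·e^(−38.4/47.575) = 4.07 + (-3.8120)·0.44613 = 2.3694 g/L.

2.37 g/L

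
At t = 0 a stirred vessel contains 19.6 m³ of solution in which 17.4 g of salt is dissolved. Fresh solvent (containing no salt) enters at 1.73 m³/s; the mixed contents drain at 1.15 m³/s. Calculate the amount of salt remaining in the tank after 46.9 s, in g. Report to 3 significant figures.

3.10 g

Total volume: dV/dt = Q_in − Q_out = 0.58000 m³/s, so V(t) = 19.6 + 0.58000 t and V(46.9) = 46.802 m³.
Solute balance: dm/dt = 0 − Q_out C = −Q_out m/V(t).
dm/m = −Q_out dt/(V₀ + 0.58000 t); integrating gives ln(m/m₀) = −(Q_out/(Q_in−Q_out)) ln(V/V₀).
m = m₀ (V₀/V)^(Q_out/(Q_in−Q_out)) = 17.4 × (19.6/46.802)^(1.9828) = 3.0978 g.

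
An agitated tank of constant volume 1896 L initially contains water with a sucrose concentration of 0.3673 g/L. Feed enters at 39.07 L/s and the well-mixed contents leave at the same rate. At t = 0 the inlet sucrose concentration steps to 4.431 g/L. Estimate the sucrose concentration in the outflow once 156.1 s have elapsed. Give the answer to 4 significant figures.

4.268 g/L

Mass balance on the solute (V constant): V dC/dt = Q(C_in − C).
So dC/dt = (C_in − C)/τ with τ = V/Q = 1896/39.07 = 48.5283 s.
Integrating: C(t) = C_in + (C₀ − C_in) e^(−t/τ).
C(156.1) = 4.431 + (0.3673 − 4.431)·e^(−156.1/48.5283) = 4.431 + (-4.06370)·0.0400879 = 4.26809 g/L.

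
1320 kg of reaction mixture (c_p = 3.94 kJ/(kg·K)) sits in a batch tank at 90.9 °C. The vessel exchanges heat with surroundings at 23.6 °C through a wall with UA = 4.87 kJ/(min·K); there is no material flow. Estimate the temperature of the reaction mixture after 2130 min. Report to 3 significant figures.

M c_p dT/dt = −UA(T − T_amb).
dT/dt = (T_ss − T)/τ with T_ss = T_amb = 23.600 °C, τ = M c_p/UA = 1320·3.94/4.87 = 1067.9 min.
T approaches T_ss exponentially: T(t) = T_ss + (T₀ − T_ss) e^(−t/τ).
T(2130) = 23.600 + (67.300)·0.13608 = 32.758 °C.

32.8 °C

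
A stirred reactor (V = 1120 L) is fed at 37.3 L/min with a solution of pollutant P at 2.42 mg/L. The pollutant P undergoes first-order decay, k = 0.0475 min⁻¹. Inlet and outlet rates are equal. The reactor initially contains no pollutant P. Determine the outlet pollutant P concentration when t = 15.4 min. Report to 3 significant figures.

0.710 mg/L

Accumulation = in − out − consumed: V dC/dt = Q C_in − Q C − k V C.
dC/dt = (Q/V) C_in − (Q/V + k) C; effective rate a = Q/V + k = 0.033304 + 0.0475 = 0.080804 min⁻¹.
C_ss = Q C_in/(Q + kV) = 0.99741 mg/L; C(t) = C_ss + (C₀ − C_ss) e^(−a t).
C(15.4) = 0.99741 + (-0.99741)·e^(−0.080804·15.4) = 0.99741 + (-0.99741)·0.28812 = 0.71004 mg/L.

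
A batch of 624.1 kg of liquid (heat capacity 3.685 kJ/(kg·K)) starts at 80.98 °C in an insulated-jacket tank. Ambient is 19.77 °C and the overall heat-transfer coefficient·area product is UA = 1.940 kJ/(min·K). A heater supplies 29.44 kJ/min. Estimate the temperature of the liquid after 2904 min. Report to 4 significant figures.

38.92 °C

Lumped-capacitance energy balance: M c_p dT/dt = UA(T_amb − T) + Q̇.
dT/dt = (T_ss − T)/τ with T_ss = T_amb + Q̇/UA = 19.77 + 29.44/1.940 = 34.9453 °C, τ = M c_p/UA = 624.1·3.685/1.940 = 1185.47 min.
Integrating: T(t) = T_ss + (T₀ − T_ss) e^(−t/τ).
T(2904) = 34.9453 + (46.0347)·0.0863225 = 38.9191 °C.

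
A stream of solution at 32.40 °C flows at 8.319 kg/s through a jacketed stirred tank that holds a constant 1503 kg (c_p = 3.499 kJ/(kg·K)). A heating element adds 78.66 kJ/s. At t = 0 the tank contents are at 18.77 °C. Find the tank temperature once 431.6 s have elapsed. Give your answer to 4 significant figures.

33.60 °C

Heat balance on the well-mixed liquid: M c_p dT/dt = ṁ c_p (T_in − T) + 78.66.
Rearrange: dT/dt = (T_ss − T)/τ with τ = M/ṁ = 180.671 s and T_ss = T_in + Q̇/(ṁ c_p) = 35.1023 °C.
T approaches T_ss exponentially: T(t) = T_ss + (T₀ − T_ss) e^(−t/τ).
T(431.6) = 35.1023 + (-16.3323)·e^(−431.6/180.671) = 35.1023 + (-16.3323)·0.0917327 = 33.6041 °C.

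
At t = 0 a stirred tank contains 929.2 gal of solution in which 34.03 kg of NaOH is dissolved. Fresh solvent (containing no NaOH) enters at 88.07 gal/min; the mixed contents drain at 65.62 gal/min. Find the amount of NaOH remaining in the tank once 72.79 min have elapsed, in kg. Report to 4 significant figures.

1.753 kg

Let m(t) be the amount of NaOH. Volume: V(t) = V₀ + (Q_in − Q_out) t = 929.2 + 22.4500 t; V(72.79) = 2563.34 gal.
Species balance (pure solvent in): dm/dt = −Q_out · m/V(t).
Separate: dm/m = −Q_out dt/V(t) ⇒ ln(m/m₀) = −(Q_out/(Q_in−Q_out)) ln(V/V₀).
m = m₀ (V₀/V)^(Q_out/(Q_in−Q_out)) = 34.03 × (929.2/2563.34)^(2.92294) = 1.75280 kg.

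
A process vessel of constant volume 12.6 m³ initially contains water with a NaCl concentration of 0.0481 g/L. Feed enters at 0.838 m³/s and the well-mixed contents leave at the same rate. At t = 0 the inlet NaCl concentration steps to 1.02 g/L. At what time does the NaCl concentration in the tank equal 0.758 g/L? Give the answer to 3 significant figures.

Species balance: V dC/dt = Q(C_in − C) ⇒ τ = V/Q = 15.036 s.
C(t) = C_in + (C₀ − C_in) e^(−t/τ). Set C = 0.758 and solve for t:
e^(−t/τ) = (C − C_in)/(C₀ − C_in) = (0.758 − 1.02)/(0.0481 − 1.02) = 0.26958
t = −τ ln(…) = 15.036 × 1.3109 = 19.711 s.

19.7 s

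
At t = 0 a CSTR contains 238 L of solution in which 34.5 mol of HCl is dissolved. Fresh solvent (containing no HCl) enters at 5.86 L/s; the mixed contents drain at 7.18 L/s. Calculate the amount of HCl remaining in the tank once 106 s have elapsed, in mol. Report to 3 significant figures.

0.278 mol

Total volume: dV/dt = Q_in − Q_out = -1.3200 L/s, so V(t) = 238 − 1.3200 t and V(106) = 98.080 L.
Species balance (pure solvent in): dm/dt = −Q_out · m/V(t).
dm/m = −Q_out dt/(V₀ − 1.3200 t); integrating gives ln(m/m₀) = −(Q_out/(Q_in−Q_out)) ln(V/V₀).
m = m₀ (V₀/V)^(Q_out/(Q_in−Q_out)) = 34.5 × (238/98.080)^(-5.4394) = 0.27776 mol.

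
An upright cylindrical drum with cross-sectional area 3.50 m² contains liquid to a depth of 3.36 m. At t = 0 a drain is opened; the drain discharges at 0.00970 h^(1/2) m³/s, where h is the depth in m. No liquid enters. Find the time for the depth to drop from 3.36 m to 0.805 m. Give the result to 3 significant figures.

With no inflow, A dh/dt = −0.00970 √h.
∫ h^(−1/2) dh = −(0.00970/A) ∫ dt, giving 2√h = 2√h₀ − (0.00970/A) t.
t = 2A(√h₀ − √h)/0.00970 = 2·3.50·(√3.36 − √0.805)/0.00970
  = 7.0000 × (1.8330 − 0.89722) / 0.00970 = 675.33 s.

675 s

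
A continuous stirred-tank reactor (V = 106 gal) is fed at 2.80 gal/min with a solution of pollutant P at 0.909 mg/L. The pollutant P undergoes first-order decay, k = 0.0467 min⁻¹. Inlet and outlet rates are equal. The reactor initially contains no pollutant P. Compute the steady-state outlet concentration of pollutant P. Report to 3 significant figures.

0.328 mg/L

Species balance: V dC/dt = Q C_in − Q C − k V C.
Steady state (dC/dt = 0): C_ss = Q C_in/(Q + kV) = C_in/(1 + kV/Q).
C_ss = 2.80·0.909/(2.80 + 0.0467·106) = 2.5452/7.7502 = 0.32840 mg/L.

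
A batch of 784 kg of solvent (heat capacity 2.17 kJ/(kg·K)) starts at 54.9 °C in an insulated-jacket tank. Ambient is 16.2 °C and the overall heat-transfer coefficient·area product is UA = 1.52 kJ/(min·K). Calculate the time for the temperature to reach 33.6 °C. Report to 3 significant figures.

895 min

Lumped-capacitance energy balance: M c_p dT/dt = UA(T_amb − T).
τ = M c_p/UA = 1119.3 min; T_ss = T_amb = 16.200 °C.
T(t) = T_ss + (T₀ − T_ss)e^(−t/τ); set T = 33.6:
t = −τ ln[(T − T_ss)/(T₀ − T_ss)] = −1119.3 · ln(0.44961) = 894.70 min.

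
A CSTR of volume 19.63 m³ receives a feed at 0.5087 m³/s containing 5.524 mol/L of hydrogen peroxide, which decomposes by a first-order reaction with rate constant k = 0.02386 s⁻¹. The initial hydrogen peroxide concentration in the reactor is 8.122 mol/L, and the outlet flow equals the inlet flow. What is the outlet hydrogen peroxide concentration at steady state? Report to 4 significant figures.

Species balance: V dC/dt = Q C_in − Q C − k V C.
At steady state: 0 = Q C_in − (Q + kV) C_ss, so C_ss = Q C_in/(Q + kV).
C_ss = 0.5087·5.524/(0.5087 + 0.02386·19.63) = 2.81006/0.977072 = 2.87600 mol/L.

2.876 mol/L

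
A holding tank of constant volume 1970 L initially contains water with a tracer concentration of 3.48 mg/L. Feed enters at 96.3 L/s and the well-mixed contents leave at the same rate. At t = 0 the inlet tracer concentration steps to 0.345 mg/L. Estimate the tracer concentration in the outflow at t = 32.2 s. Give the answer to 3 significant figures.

Accumulation = in − out for the solute gives V dC/dt = Q(C_in − C).
So dC/dt = (C_in − C)/τ with τ = V/Q = 1970/96.3 = 20.457 s.
Integrating: C(t) = C_in + (C₀ − C_in) e^(−t/τ).
C(32.2) = 0.345 + (3.48 − 0.345)·e^(−32.2/20.457) = 0.345 + (3.1350)·0.20721 = 0.99459 mg/L.

0.995 mg/L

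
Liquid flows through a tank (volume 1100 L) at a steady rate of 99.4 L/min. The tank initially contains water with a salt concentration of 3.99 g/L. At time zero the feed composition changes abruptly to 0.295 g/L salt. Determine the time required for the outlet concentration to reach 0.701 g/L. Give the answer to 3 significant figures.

24.4 min

Species balance: V dC/dt = Q(C_in − C) ⇒ τ = V/Q = 11.066 min.
C(t) = C_in + (C₀ − C_in) e^(−t/τ). Set C = 0.701 and solve for t:
e^(−t/τ) = (C − C_in)/(C₀ − C_in) = (0.701 − 0.295)/(3.99 − 0.295) = 0.10988
t = −τ ln(…) = 11.066 × 2.2084 = 24.439 min.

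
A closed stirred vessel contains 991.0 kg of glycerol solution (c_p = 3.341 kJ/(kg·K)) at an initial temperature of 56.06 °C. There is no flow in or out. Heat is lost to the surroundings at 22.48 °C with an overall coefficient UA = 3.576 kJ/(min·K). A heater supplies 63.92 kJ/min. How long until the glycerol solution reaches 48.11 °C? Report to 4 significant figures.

M c_p dT/dt = −UA(T − T_amb) + Q̇.
τ = M c_p/UA = 925.876 min; T_ss = T_amb + Q̇/UA = 22.48 + 63.92/3.576 = 40.3547 °C.
T(t) = T_ss + (T₀ − T_ss)e^(−t/τ); set T = 48.11:
t = −τ ln[(T − T_ss)/(T₀ − T_ss)] = −925.876 · ln(0.493801) = 653.319 min.

653.3 min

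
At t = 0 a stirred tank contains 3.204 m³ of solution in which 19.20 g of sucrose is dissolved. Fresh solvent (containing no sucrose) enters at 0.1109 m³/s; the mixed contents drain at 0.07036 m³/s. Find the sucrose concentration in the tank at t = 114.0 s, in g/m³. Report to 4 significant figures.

Let m(t) be the amount of sucrose. Volume: V(t) = V₀ + (Q_in − Q_out) t = 3.204 + 0.0405400 t; V(114.0) = 7.82556 m³.
Species balance (pure solvent in): dm/dt = −Q_out · m/V(t).
dm/m = −Q_out dt/(V₀ + 0.0405400 t); integrating gives ln(m/m₀) = −(Q_out/(Q_in−Q_out)) ln(V/V₀).
m = m₀ (V₀/V)^(Q_out/(Q_in−Q_out)) = 19.20 × (3.204/7.82556)^(1.73557) = 4.07575 g.
C = m/V = 4.07575/7.82556 = 0.520825 g/m³.

0.5208 g/m³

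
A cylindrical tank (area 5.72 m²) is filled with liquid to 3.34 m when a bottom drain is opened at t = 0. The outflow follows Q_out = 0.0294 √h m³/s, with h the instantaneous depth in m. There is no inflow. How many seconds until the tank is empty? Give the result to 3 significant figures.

A dh/dt = −Q_out = −0.0294 √h.
∫ h^(−1/2) dh = −(0.0294/A) ∫ dt, giving 2√h = 2√h₀ − (0.0294/A) t.
Tank is empty when √h = 0: t_empty = 2A√h₀/0.0294.
t_empty = 2·5.72·√3.34/0.0294 = 11.440·1.8276/0.0294 = 711.13 s.

711 s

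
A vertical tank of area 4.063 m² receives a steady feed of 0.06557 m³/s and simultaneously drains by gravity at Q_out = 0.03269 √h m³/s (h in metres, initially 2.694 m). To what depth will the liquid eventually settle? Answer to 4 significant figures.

4.023 m

A dh/dt = Q_in − 0.03269 √h. Steady state requires inflow = outflow:
Q_in = 0.03269 √h_ss ⇒ √h_ss = 0.06557/0.03269 = 2.00581.
h_ss = 2.00581² = 4.02328 m. (Since h₀ = 2.694 m < h_ss, the level will rise toward this value.)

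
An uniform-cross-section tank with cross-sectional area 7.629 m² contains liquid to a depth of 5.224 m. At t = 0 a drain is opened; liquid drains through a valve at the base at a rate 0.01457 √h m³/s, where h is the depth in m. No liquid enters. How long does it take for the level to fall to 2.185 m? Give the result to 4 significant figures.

845.6 s

With no inflow, A dh/dt = −0.01457 √h.
Separate and integrate: 2(√h − √h₀) = −(0.01457/A) t.
t = 2A(√h₀ − √h)/0.01457 = 2·7.629·(√5.224 − √2.185)/0.01457
  = 15.2580 × (2.28561 − 1.47817) / 0.01457 = 845.560 s.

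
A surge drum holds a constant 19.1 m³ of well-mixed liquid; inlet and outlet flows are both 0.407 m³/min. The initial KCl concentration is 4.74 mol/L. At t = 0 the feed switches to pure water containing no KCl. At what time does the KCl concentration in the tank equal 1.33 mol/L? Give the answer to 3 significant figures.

59.6 min

Species balance: V dC/dt = Q(C_in − C) ⇒ τ = V/Q = 46.929 min.
C(t) = C_in + (C₀ − C_in) e^(−t/τ). Set C = 1.33 and solve for t:
e^(−t/τ) = (C − C_in)/(C₀ − C_in) = (1.33 − 0)/(4.74 − 0) = 0.28059
t = −τ ln(…) = 46.929 × 1.2709 = 59.640 min.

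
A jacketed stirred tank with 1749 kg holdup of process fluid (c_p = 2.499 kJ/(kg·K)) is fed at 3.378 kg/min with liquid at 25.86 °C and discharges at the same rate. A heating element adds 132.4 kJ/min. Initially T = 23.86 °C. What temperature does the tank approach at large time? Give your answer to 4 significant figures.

M c_p dT/dt = ṁ c_p (T_in − T) + Q̇.
At steady state dT/dt = 0 ⇒ T_ss = T_in + Q̇/(ṁ c_p) = 25.86 + 132.4/(3.378·2.499) = 41.5442 °C.

41.54 °C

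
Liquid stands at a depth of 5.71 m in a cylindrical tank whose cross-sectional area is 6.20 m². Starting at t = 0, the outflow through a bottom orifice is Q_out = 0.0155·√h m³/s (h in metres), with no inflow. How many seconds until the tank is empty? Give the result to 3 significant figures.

A dh/dt = −Q_out = −0.0155 √h.
Separate and integrate: 2(√h − √h₀) = −(0.0155/A) t.
Tank is empty when √h = 0: t_empty = 2A√h₀/0.0155.
t_empty = 2·6.20·√5.71/0.0155 = 12.400·2.3896/0.0155 = 1911.6 s.

1910 s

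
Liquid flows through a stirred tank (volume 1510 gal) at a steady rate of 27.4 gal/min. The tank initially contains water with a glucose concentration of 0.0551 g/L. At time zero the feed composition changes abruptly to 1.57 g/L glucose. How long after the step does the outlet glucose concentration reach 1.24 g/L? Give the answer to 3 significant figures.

Species balance: V dC/dt = Q(C_in − C) ⇒ τ = V/Q = 55.109 min.
C(t) = C_in + (C₀ − C_in) e^(−t/τ). Set C = 1.24 and solve for t:
e^(−t/τ) = (C − C_in)/(C₀ − C_in) = (1.24 − 1.57)/(0.0551 − 1.57) = 0.21784
t = −τ ln(…) = 55.109 × 1.5240 = 83.988 min.

84.0 min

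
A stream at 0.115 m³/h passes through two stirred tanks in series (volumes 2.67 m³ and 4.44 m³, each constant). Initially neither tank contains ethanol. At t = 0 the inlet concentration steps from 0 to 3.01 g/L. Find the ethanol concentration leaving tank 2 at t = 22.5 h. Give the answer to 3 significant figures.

0.517 g/L

Species balance on tank i: dCᵢ/dt = (Cᵢ₋₁ − Cᵢ)/τᵢ with τᵢ = Vᵢ/Q.
τ₁ = 2.67/0.115 = 23.217 h; τ₂ = 4.44/0.115 = 38.609 h.
Tank 1: C₁ = C_in(1 − e^(−t/τ₁)). Tank 2 (τ₁ ≠ τ₂): C₂ = C_in[1 − (τ₁ e^(−t/τ₁) − τ₂ e^(−t/τ₂))/(τ₁ − τ₂)].
At t = 22.5: e^(−t/τ₁) = 0.37942, e^(−t/τ₂) = 0.55835.
C₂ = 3.01·[1 − (23.217·0.37942 − 38.609·0.55835)/(-15.391)] = 3.01·0.17175 = 0.51696 g/L.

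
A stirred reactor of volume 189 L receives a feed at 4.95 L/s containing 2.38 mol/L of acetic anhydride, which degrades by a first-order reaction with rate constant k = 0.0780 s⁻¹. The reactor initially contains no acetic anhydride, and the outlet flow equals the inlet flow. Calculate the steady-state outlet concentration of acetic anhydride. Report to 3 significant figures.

V dC/dt = Q(C_in − C) − k V C.
Steady state (dC/dt = 0): C_ss = Q C_in/(Q + kV) = C_in/(1 + kV/Q).
C_ss = 4.95·2.38/(4.95 + 0.0780·189) = 11.781/19.692 = 0.59826 mol/L.

0.598 mol/L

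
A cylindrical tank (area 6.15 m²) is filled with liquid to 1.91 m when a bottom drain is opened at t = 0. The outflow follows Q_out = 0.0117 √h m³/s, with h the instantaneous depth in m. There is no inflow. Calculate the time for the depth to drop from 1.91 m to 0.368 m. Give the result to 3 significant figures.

815 s

A dh/dt = −Q_out = −0.0117 √h.
This is separable: 2 d(√h)/dt = −0.0117/A, so √h = √h₀ − (0.0117/(2A)) t.
t = 2A(√h₀ − √h)/0.0117 = 2·6.15·(√1.91 − √0.368)/0.0117
  = 12.300 × (1.3820 − 0.60663) / 0.0117 = 815.16 s.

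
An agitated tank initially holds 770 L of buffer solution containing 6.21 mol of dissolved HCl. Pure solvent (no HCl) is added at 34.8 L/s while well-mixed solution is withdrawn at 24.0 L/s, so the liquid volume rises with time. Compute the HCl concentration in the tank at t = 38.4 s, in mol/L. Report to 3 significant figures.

0.00201 mol/L

Let m(t) be the amount of HCl. Volume: V(t) = V₀ + (Q_in − Q_out) t = 770 + 10.800 t; V(38.4) = 1184.7 L.
Species balance (pure solvent in): dm/dt = −Q_out · m/V(t).
Separate: dm/m = −Q_out dt/V(t) ⇒ ln(m/m₀) = −(Q_out/(Q_in−Q_out)) ln(V/V₀).
m = m₀ (V₀/V)^(Q_out/(Q_in−Q_out)) = 6.21 × (770/1184.7)^(2.2222) = 2.3837 mol.
C = m/V = 2.3837/1184.7 = 0.0020121 mol/L.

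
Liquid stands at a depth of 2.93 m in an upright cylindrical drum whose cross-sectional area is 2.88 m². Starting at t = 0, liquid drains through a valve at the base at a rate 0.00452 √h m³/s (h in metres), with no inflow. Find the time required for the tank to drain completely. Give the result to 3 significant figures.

2180 s

With no inflow, A dh/dt = −0.00452 √h.
∫ h^(−1/2) dh = −(0.00452/A) ∫ dt, giving 2√h = 2√h₀ − (0.00452/A) t.
Tank is empty when √h = 0: t_empty = 2A√h₀/0.00452.
t_empty = 2·2.88·√2.93/0.00452 = 5.7600·1.7117/0.00452 = 2181.3 s.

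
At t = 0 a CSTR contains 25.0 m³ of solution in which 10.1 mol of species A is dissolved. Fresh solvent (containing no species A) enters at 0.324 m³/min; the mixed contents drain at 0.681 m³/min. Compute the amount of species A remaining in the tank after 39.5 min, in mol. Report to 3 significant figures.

Let m(t) be the amount of species A. Volume: V(t) = V₀ + (Q_in − Q_out) t = 25.0 − 0.35700 t; V(39.5) = 10.898 m³.
Solute balance: dm/dt = 0 − Q_out C = −Q_out m/V(t).
Separate: dm/m = −Q_out dt/V(t) ⇒ ln(m/m₀) = −(Q_out/(Q_in−Q_out)) ln(V/V₀).
m = m₀ (V₀/V)^(Q_out/(Q_in−Q_out)) = 10.1 × (25.0/10.898)^(-1.9076) = 2.0726 mol.

2.07 mol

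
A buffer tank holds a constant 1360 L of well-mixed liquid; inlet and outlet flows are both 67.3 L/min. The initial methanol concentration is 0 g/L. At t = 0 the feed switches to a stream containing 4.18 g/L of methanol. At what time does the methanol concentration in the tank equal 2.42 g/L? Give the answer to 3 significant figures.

17.5 min

Mass balance on the solute (V constant): V dC/dt = Q(C_in − C), so τ = V/Q = 20.208 min.
C(t) = C_in + (C₀ − C_in) e^(−t/τ). Set C = 2.42 and solve for t:
e^(−t/τ) = (C − C_in)/(C₀ − C_in) = (2.42 − 4.18)/(0 − 4.18) = 0.42105
t = −τ ln(…) = 20.208 × 0.86500 = 17.480 min.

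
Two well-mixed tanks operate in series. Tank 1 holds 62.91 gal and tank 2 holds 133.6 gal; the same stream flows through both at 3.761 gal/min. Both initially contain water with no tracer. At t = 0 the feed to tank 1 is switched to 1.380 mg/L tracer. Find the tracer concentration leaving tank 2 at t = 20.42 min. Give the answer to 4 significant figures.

Species balance on tank i: dCᵢ/dt = (Cᵢ₋₁ − Cᵢ)/τᵢ with τᵢ = Vᵢ/Q.
τ₁ = 62.91/3.761 = 16.7269 min; τ₂ = 133.6/3.761 = 35.5225 min.
Solving the cascade with C₁(0)=C₂(0)=0 gives C₂(t) = C_in[1 − (τ₁ e^(−t/τ₁) − τ₂ e^(−t/τ₂))/(τ₁ − τ₂)].
At t = 20.42: e^(−t/τ₁) = 0.294998, e^(−t/τ₂) = 0.562791.
C₂ = 1.380·[1 − (16.7269·0.294998 − 35.5225·0.562791)/(-18.7955)] = 1.380·0.198890 = 0.274468 mg/L.

0.2745 mg/L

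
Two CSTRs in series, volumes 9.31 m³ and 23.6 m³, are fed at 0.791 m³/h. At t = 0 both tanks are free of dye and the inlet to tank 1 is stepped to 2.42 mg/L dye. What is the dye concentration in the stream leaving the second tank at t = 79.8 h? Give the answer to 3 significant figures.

2.15 mg/L

Each tank obeys Vᵢ dCᵢ/dt = Q(Cᵢ₋₁ − Cᵢ), so τᵢ = Vᵢ/Q.
τ₁ = 9.31/0.791 = 11.770 h; τ₂ = 23.6/0.791 = 29.836 h.
Solving the cascade with C₁(0)=C₂(0)=0 gives C₂(t) = C_in[1 − (τ₁ e^(−t/τ₁) − τ₂ e^(−t/τ₂))/(τ₁ − τ₂)].
At t = 79.8: e^(−t/τ₁) = 0.0011363, e^(−t/τ₂) = 0.068931.
C₂ = 2.42·[1 − (11.770·0.0011363 − 29.836·0.068931)/(-18.066)] = 2.42·0.88690 = 2.1463 mg/L.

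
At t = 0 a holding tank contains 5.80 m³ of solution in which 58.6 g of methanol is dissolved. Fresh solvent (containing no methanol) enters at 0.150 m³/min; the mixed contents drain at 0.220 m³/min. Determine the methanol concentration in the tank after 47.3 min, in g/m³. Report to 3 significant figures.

1.65 g/m³

Let m(t) be the amount of methanol. Volume: V(t) = V₀ + (Q_in − Q_out) t = 5.80 − 0.070000 t; V(47.3) = 2.4890 m³.
Species balance (pure solvent in): dm/dt = −Q_out · m/V(t).
dm/m = −Q_out dt/(V₀ − 0.070000 t); integrating gives ln(m/m₀) = −(Q_out/(Q_in−Q_out)) ln(V/V₀).
m = m₀ (V₀/V)^(Q_out/(Q_in−Q_out)) = 58.6 × (5.80/2.4890)^(-3.1429) = 4.1040 g.
C = m/V = 4.1040/2.4890 = 1.6488 g/m³.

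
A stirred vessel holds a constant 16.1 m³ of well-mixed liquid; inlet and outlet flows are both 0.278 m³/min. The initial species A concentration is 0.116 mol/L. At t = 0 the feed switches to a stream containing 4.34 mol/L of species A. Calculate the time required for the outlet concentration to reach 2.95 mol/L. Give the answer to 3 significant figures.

Transient balance on the dissolved component: V dC/dt = Q(C_in − C), so τ = V/Q = 57.914 min.
C(t) = C_in + (C₀ − C_in) e^(−t/τ). Set C = 2.95 and solve for t:
e^(−t/τ) = (C − C_in)/(C₀ − C_in) = (2.95 − 4.34)/(0.116 − 4.34) = 0.32907
t = −τ ln(…) = 57.914 × 1.1115 = 64.370 min.

64.4 min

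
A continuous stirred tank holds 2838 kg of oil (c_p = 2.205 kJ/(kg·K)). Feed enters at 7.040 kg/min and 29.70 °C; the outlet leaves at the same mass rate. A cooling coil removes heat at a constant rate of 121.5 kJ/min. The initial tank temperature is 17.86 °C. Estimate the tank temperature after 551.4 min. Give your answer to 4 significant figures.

Unsteady energy balance on the tank contents: M c_p dT/dt = ṁ c_p (T_in − T) − 121.5.
Rearrange: dT/dt = (T_ss − T)/τ with τ = M/ṁ = 403.125 min and T_ss = T_in − Q̇/(ṁ c_p) = 21.8730 °C.
T approaches T_ss exponentially: T(t) = T_ss + (T₀ − T_ss) e^(−t/τ).
T(551.4) = 21.8730 + (-4.01301)·e^(−551.4/403.125) = 21.8730 + (-4.01301)·0.254663 = 20.8510 °C.

20.85 °C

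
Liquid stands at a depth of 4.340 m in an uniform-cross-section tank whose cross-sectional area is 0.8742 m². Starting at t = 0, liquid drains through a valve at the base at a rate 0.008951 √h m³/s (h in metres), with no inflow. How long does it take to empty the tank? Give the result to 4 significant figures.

With no inflow, A dh/dt = −0.008951 √h.
Separate and integrate: 2(√h − √h₀) = −(0.008951/A) t.
Tank is empty when √h = 0: t_empty = 2A√h₀/0.008951.
t_empty = 2·0.8742·√4.340/0.008951 = 1.74840·2.08327/0.008951 = 406.925 s.

406.9 s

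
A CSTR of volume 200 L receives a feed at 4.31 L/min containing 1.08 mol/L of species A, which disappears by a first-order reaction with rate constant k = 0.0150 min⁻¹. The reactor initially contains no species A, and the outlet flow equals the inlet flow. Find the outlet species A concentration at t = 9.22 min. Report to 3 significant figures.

Accumulation = in − out − consumed: V dC/dt = Q C_in − Q C − k V C.
This is linear with rate a = Q/V + k = 0.036550 min⁻¹.
C_ss = Q C_in/(Q + kV) = 0.63677 mol/L; C(t) = C_ss + (C₀ − C_ss) e^(−a t).
C(9.22) = 0.63677 + (-0.63677)·e^(−0.036550·9.22) = 0.63677 + (-0.63677)·0.71392 = 0.18217 mol/L.

0.182 mol/L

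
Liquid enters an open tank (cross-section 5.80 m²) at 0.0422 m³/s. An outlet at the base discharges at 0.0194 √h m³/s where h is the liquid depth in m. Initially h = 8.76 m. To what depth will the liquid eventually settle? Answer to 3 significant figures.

4.73 m

Accumulation of liquid (constant cross-section A): A dh/dt = Q_in − 0.0194 √h. At steady state dh/dt = 0:
Q_in = 0.0194 √h_ss ⇒ √h_ss = 0.0422/0.0194 = 2.1753.
h_ss = 2.1753² = 4.7317 m. (Since h₀ = 8.76 m > h_ss, the level will fall toward this value.)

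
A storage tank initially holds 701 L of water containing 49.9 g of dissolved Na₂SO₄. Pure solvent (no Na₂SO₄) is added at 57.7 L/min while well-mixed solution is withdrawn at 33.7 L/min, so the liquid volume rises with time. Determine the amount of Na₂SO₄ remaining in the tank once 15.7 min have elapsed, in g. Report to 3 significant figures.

Total volume: dV/dt = Q_in − Q_out = 24.000 L/min, so V(t) = 701 + 24.000 t and V(15.7) = 1077.8 L.
Solute balance: dm/dt = 0 − Q_out C = −Q_out m/V(t).
Separate: dm/m = −Q_out dt/V(t) ⇒ ln(m/m₀) = −(Q_out/(Q_in−Q_out)) ln(V/V₀).
m = m₀ (V₀/V)^(Q_out/(Q_in−Q_out)) = 49.9 × (701/1077.8)^(1.4042) = 27.276 g.

27.3 g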